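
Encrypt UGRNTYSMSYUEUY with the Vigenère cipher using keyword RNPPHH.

LTGCAFJZHNBLLL

Repeat the key across the message: RNPPHHRNPPHHRN
U(20)+R(17): 37≡11 → L
G(6)+N(13): 19 → T
R(17)+P(15): 32≡6 → G
N(13)+P(15): 28≡2 → C
T(19)+H(7): 26≡0 → A
Y(24)+H(7): 31≡5 → F
S(18)+R(17): 35≡9 → J
M(12)+N(13): 25 → Z
S(18)+P(15): 33≡7 → H
Y(24)+P(15): 39≡13 → N
U(20)+H(7): 27≡1 → B
E(4)+H(7): 11 → L
U(20)+R(17): 37≡11 → L
Y(24)+N(13): 37≡11 → L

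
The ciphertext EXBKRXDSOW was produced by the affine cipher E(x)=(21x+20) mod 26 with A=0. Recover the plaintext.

The inverse of 21 mod 26 is 5, since 21·5=105≡1. Apply D(y)=5·(y−20) mod 26:
E(4): 5·(4−20)=-80≡24 → Y
X(23): 5·(23−20)=15 → P
B(1): 5·(1−20)=-95≡9 → J
K(10): 5·(10−20)=-50≡2 → C
R(17): 5·(17−20)=-15≡11 → L
X(23): 5·(23−20)=15 → P
D(3): 5·(3−20)=-85≡19 → T
S(18): 5·(18−20)=-10≡16 → Q
O(14): 5·(14−20)=-30≡22 → W
W(22): 5·(22−20)=10 → K

YPJCLPTQWK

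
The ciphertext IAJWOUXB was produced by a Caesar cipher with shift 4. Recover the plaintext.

I(8): 8−4=4 → E
A(0): 0−4=-4≡22 → W
J(9): 9−4=5 → F
W(22): 22−4=18 → S
O(14): 14−4=10 → K
U(20): 20−4=16 → Q
X(23): 23−4=19 → T
B(1): 1−4=-3≡23 → X

EWFSKQTX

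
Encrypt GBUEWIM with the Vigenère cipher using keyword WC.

CDQGSKI

Repeat the key across the message: WCWCWCW
G(6)+W(22): 28≡2 → C
B(1)+C(2): 3 → D
U(20)+W(22): 42≡16 → Q
E(4)+C(2): 6 → G
W(22)+W(22): 44≡18 → S
I(8)+C(2): 10 → K
M(12)+W(22): 34≡8 → I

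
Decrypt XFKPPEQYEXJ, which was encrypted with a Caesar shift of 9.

OWBGGVHPVOA

X(23): 23−9=14 → O
F(5): 5−9=-4≡22 → W
K(10): 10−9=1 → B
P(15): 15−9=6 → G
P(15): 15−9=6 → G
E(4): 4−9=-5≡21 → V
Q(16): 16−9=7 → H
Y(24): 24−9=15 → P
E(4): 4−9=-5≡21 → V
X(23): 23−9=14 → O
J(9): 9−9=0 → A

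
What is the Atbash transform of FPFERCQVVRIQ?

UKUVIXJEEIRJ

F(5) → U(20)
P(15) → K(10)
F(5) → U(20)
E(4) → V(21)
R(17) → I(8)
C(2) → X(23)
Q(16) → J(9)
V(21) → E(4)
V(21) → E(4)
R(17) → I(8)
I(8) → R(17)
Q(16) → J(9)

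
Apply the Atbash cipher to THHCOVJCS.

GSSXLEQXH

T(19) → G(6)
H(7) → S(18)
H(7) → S(18)
C(2) → X(23)
O(14) → L(11)
V(21) → E(4)
J(9) → Q(16)
C(2) → X(23)
S(18) → H(7)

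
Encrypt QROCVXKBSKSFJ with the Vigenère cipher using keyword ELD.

Repeat the key across the message: ELDELDELDELDE
Q(16)+E(4): 20 → U
R(17)+L(11): 28≡2 → C
O(14)+D(3): 17 → R
C(2)+E(4): 6 → G
V(21)+L(11): 32≡6 → G
X(23)+D(3): 26≡0 → A
K(10)+E(4): 14 → O
B(1)+L(11): 12 → M
S(18)+D(3): 21 → V
K(10)+E(4): 14 → O
S(18)+L(11): 29≡3 → D
F(5)+D(3): 8 → I
J(9)+E(4): 13 → N

UCRGGAOMVODIN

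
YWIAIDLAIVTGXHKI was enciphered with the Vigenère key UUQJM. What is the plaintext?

Repeat the key across the ciphertext: UUQJMUUQJMUUQJMU
Y(24)−U(20): 4 → E
W(22)−U(20): 2 → C
I(8)−Q(16): -8≡18 → S
A(0)−J(9): -9≡17 → R
I(8)−M(12): -4≡22 → W
D(3)−U(20): -17≡9 → J
L(11)−U(20): -9≡17 → R
A(0)−Q(16): -16≡10 → K
I(8)−J(9): -1≡25 → Z
V(21)−M(12): 9 → J
T(19)−U(20): -1≡25 → Z
G(6)−U(20): -14≡12 → M
X(23)−Q(16): 7 → H
H(7)−J(9): -2≡24 → Y
K(10)−M(12): -2≡24 → Y
I(8)−U(20): -12≡14 → O

ECSRWJRKZJZMHYYO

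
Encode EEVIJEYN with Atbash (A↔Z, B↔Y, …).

VVERQVBM

E(4) → V(21)
E(4) → V(21)
V(21) → E(4)
I(8) → R(17)
J(9) → Q(16)
E(4) → V(21)
Y(24) → B(1)
N(13) → M(12)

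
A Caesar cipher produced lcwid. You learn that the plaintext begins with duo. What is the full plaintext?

duoav

From the crib: l(11)−d(3)=8, so the shift is 8.
Subtract 8 from each ciphertext letter:
l(11): 11−8=3 → d
c(2): 2−8=-6≡20 → u
w(22): 22−8=14 → o
i(8): 8−8=0 → a
d(3): 3−8=-5≡21 → v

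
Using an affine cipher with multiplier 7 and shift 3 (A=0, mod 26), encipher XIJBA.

X(23): 7·23+3=164≡8 → I
I(8): 7·8+3=59≡7 → H
J(9): 7·9+3=66≡14 → O
B(1): 7·1+3=10 → K
A(0): 7·0+3=3 → D

IHOKD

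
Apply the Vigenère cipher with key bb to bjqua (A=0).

Repeat the key across the message: bbbbb
b(1)+b(1): 2 → c
j(9)+b(1): 10 → k
q(16)+b(1): 17 → r
u(20)+b(1): 21 → v
a(0)+b(1): 1 → b

ckrvb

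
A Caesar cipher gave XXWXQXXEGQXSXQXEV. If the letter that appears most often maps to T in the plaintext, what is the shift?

4

The most frequent ciphertext letter is X (appears 8 times).
X is position 23; T is position 19.
Shift = 4.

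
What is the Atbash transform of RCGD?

IXTW

R(17) → I(8)
C(2) → X(23)
G(6) → T(19)
D(3) → W(22)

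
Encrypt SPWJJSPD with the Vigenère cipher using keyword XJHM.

Repeat the key across the message: XJHMXJHM
S(18)+X(23): 41≡15 → P
P(15)+J(9): 24 → Y
W(22)+H(7): 29≡3 → D
J(9)+M(12): 21 → V
J(9)+X(23): 32≡6 → G
S(18)+J(9): 27≡1 → B
P(15)+H(7): 22 → W
D(3)+M(12): 15 → P

PYDVGBWP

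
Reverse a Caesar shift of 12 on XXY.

X(23): 23−12=11 → L
X(23): 23−12=11 → L
Y(24): 24−12=12 → M

LLM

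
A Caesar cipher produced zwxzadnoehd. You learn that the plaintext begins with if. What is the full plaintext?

From the crib: z(25)−i(8)=17, so the shift is 17.
Subtract 17 from each ciphertext letter:
z(25): 25−17=8 → i
w(22): 22−17=5 → f
x(23): 23−17=6 → g
z(25): 25−17=8 → i
a(0): 0−17=-17≡9 → j
d(3): 3−17=-14≡12 → m
n(13): 13−17=-4≡22 → w
o(14): 14−17=-3≡23 → x
e(4): 4−17=-13≡13 → n
h(7): 7−17=-10≡16 → q
d(3): 3−17=-14≡12 → m

ifgijmwxnqm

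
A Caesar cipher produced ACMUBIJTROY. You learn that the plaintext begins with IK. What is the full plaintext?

IKUCJQRBZWG

From the crib: A(0)−I(8)=-8≡18, so the shift is 18.
Subtract 18 from each ciphertext letter:
A(0): 0−18=-18≡8 → I
C(2): 2−18=-16≡10 → K
M(12): 12−18=-6≡20 → U
U(20): 20−18=2 → C
B(1): 1−18=-17≡9 → J
I(8): 8−18=-10≡16 → Q
J(9): 9−18=-9≡17 → R
T(19): 19−18=1 → B
R(17): 17−18=-1≡25 → Z
O(14): 14−18=-4≡22 → W
Y(24): 24−18=6 → G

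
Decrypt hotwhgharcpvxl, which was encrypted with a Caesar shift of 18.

pwbepopizkxdft

h(7): 7−18=-11≡15 → p
o(14): 14−18=-4≡22 → w
t(19): 19−18=1 → b
w(22): 22−18=4 → e
h(7): 7−18=-11≡15 → p
g(6): 6−18=-12≡14 → o
h(7): 7−18=-11≡15 → p
a(0): 0−18=-18≡8 → i
r(17): 17−18=-1≡25 → z
c(2): 2−18=-16≡10 → k
p(15): 15−18=-3≡23 → x
v(21): 21−18=3 → d
x(23): 23−18=5 → f
l(11): 11−18=-7≡19 → t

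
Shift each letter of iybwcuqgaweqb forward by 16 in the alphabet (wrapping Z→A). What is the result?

yormskgwqmugr

i(8): 8+16=24 → y
y(24): 24+16=40≡14 → o
b(1): 1+16=17 → r
w(22): 22+16=38≡12 → m
c(2): 2+16=18 → s
u(20): 20+16=36≡10 → k
q(16): 16+16=32≡6 → g
g(6): 6+16=22 → w
a(0): 0+16=16 → q
w(22): 22+16=38≡12 → m
e(4): 4+16=20 → u
q(16): 16+16=32≡6 → g
b(1): 1+16=17 → r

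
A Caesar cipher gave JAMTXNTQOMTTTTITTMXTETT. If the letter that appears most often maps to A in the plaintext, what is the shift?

19

The most frequent ciphertext letter is T (appears 11 times).
T is position 19; A is position 0.
Shift = 19.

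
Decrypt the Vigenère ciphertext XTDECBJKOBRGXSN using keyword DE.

Repeat the key across the ciphertext: DEDEDEDEDEDEDED
X(23)−D(3): 20 → U
T(19)−E(4): 15 → P
D(3)−D(3): 0 → A
E(4)−E(4): 0 → A
C(2)−D(3): -1≡25 → Z
B(1)−E(4): -3≡23 → X
J(9)−D(3): 6 → G
K(10)−E(4): 6 → G
O(14)−D(3): 11 → L
B(1)−E(4): -3≡23 → X
R(17)−D(3): 14 → O
G(6)−E(4): 2 → C
X(23)−D(3): 20 → U
S(18)−E(4): 14 → O
N(13)−D(3): 10 → K

UPAAZXGGLXOCUOK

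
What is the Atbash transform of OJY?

LQB

O(14) → L(11)
J(9) → Q(16)
Y(24) → B(1)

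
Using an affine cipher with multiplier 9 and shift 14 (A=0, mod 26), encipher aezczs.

oyfgfu

a(0): 9·0+14=14 → o
e(4): 9·4+14=50≡24 → y
z(25): 9·25+14=239≡5 → f
c(2): 9·2+14=32≡6 → g
z(25): 9·25+14=239≡5 → f
s(18): 9·18+14=176≡20 → u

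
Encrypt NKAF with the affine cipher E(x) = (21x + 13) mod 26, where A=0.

APNO

N(13): 21·13+13=286≡0 → A
K(10): 21·10+13=223≡15 → P
A(0): 21·0+13=13 → N
F(5): 21·5+13=118≡14 → O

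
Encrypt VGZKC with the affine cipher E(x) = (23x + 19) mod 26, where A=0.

V(21): 23·21+19=502≡8 → I
G(6): 23·6+19=157≡1 → B
Z(25): 23·25+19=594≡22 → W
K(10): 23·10+19=249≡15 → P
C(2): 23·2+19=65≡13 → N

IBWPN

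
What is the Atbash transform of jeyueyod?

qvbfvblw

j(9) → q(16)
e(4) → v(21)
y(24) → b(1)
u(20) → f(5)
e(4) → v(21)
y(24) → b(1)
o(14) → l(11)
d(3) → w(22)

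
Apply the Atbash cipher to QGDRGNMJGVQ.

Q(16) → J(9)
G(6) → T(19)
D(3) → W(22)
R(17) → I(8)
G(6) → T(19)
N(13) → M(12)
M(12) → N(13)
J(9) → Q(16)
G(6) → T(19)
V(21) → E(4)
Q(16) → J(9)

JTWITMNQTEJ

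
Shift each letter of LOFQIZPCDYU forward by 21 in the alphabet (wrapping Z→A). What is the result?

GJALDUKXYTP

L(11): 11+21=32≡6 → G
O(14): 14+21=35≡9 → J
F(5): 5+21=26≡0 → A
Q(16): 16+21=37≡11 → L
I(8): 8+21=29≡3 → D
Z(25): 25+21=46≡20 → U
P(15): 15+21=36≡10 → K
C(2): 2+21=23 → X
D(3): 3+21=24 → Y
Y(24): 24+21=45≡19 → T
U(20): 20+21=41≡15 → P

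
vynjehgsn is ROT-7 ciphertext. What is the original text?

v(21): 21−7=14 → o
y(24): 24−7=17 → r
n(13): 13−7=6 → g
j(9): 9−7=2 → c
e(4): 4−7=-3≡23 → x
h(7): 7−7=0 → a
g(6): 6−7=-1≡25 → z
s(18): 18−7=11 → l
n(13): 13−7=6 → g

orgcxazlg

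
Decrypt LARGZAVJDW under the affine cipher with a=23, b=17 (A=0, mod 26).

CXAVGXQUWH

The inverse of 23 mod 26 is 17, since 23·17=391≡1. Apply D(y)=17·(y−17) mod 26:
L(11): 17·(11−17)=-102≡2 → C
A(0): 17·(0−17)=-289≡23 → X
R(17): 17·(17−17)=0 → A
G(6): 17·(6−17)=-187≡21 → V
Z(25): 17·(25−17)=136≡6 → G
A(0): 17·(0−17)=-289≡23 → X
V(21): 17·(21−17)=68≡16 → Q
J(9): 17·(9−17)=-136≡20 → U
D(3): 17·(3−17)=-238≡22 → W
W(22): 17·(22−17)=85≡7 → H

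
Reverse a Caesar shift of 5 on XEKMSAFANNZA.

X(23): 23−5=18 → S
E(4): 4−5=-1≡25 → Z
K(10): 10−5=5 → F
M(12): 12−5=7 → H
S(18): 18−5=13 → N
A(0): 0−5=-5≡21 → V
F(5): 5−5=0 → A
A(0): 0−5=-5≡21 → V
N(13): 13−5=8 → I
N(13): 13−5=8 → I
Z(25): 25−5=20 → U
A(0): 0−5=-5≡21 → V

SZFHNVAVIIUV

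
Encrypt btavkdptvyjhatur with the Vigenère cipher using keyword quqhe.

rnqcotjjcczbqayh

Repeat the key across the message: quqhequqhequqheq
b(1)+q(16): 17 → r
t(19)+u(20): 39≡13 → n
a(0)+q(16): 16 → q
v(21)+h(7): 28≡2 → c
k(10)+e(4): 14 → o
d(3)+q(16): 19 → t
p(15)+u(20): 35≡9 → j
t(19)+q(16): 35≡9 → j
v(21)+h(7): 28≡2 → c
y(24)+e(4): 28≡2 → c
j(9)+q(16): 25 → z
h(7)+u(20): 27≡1 → b
a(0)+q(16): 16 → q
t(19)+h(7): 26≡0 → a
u(20)+e(4): 24 → y
r(17)+q(16): 33≡7 → h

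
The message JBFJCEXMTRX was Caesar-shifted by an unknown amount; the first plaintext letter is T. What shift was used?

16

From the crib: J(9)−T(19)=-10≡16, so the shift is 16.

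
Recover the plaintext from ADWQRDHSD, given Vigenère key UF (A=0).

Repeat the key across the ciphertext: UFUFUFUFU
A(0)−U(20): -20≡6 → G
D(3)−F(5): -2≡24 → Y
W(22)−U(20): 2 → C
Q(16)−F(5): 11 → L
R(17)−U(20): -3≡23 → X
D(3)−F(5): -2≡24 → Y
H(7)−U(20): -13≡13 → N
S(18)−F(5): 13 → N
D(3)−U(20): -17≡9 → J

GYCLXYNNJ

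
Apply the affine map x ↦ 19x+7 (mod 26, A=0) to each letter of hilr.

kdis

h(7): 19·7+7=140≡10 → k
i(8): 19·8+7=159≡3 → d
l(11): 19·11+7=216≡8 → i
r(17): 19·17+7=330≡18 → s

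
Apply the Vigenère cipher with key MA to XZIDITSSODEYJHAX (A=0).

Repeat the key across the message: MAMAMAMAMAMAMAMA
X(23)+M(12): 35≡9 → J
Z(25)+A(0): 25 → Z
I(8)+M(12): 20 → U
D(3)+A(0): 3 → D
I(8)+M(12): 20 → U
T(19)+A(0): 19 → T
S(18)+M(12): 30≡4 → E
S(18)+A(0): 18 → S
O(14)+M(12): 26≡0 → A
D(3)+A(0): 3 → D
E(4)+M(12): 16 → Q
Y(24)+A(0): 24 → Y
J(9)+M(12): 21 → V
H(7)+A(0): 7 → H
A(0)+M(12): 12 → M
X(23)+A(0): 23 → X

JZUDUTESADQYVHMX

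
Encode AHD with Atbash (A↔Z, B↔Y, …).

ZSW

A(0) → Z(25)
H(7) → S(18)
D(3) → W(22)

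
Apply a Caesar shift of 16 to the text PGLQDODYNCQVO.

FWBGTETODSGLE

P(15): 15+16=31≡5 → F
G(6): 6+16=22 → W
L(11): 11+16=27≡1 → B
Q(16): 16+16=32≡6 → G
D(3): 3+16=19 → T
O(14): 14+16=30≡4 → E
D(3): 3+16=19 → T
Y(24): 24+16=40≡14 → O
N(13): 13+16=29≡3 → D
C(2): 2+16=18 → S
Q(16): 16+16=32≡6 → G
V(21): 21+16=37≡11 → L
O(14): 14+16=30≡4 → E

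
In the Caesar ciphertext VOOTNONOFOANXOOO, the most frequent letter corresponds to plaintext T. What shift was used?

21

The most frequent ciphertext letter is O (appears 8 times).
O is position 14; T is position 19.
Shift = -5≡21.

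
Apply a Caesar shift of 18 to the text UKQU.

MCIM

U(20): 20+18=38≡12 → M
K(10): 10+18=28≡2 → C
Q(16): 16+18=34≡8 → I
U(20): 20+18=38≡12 → M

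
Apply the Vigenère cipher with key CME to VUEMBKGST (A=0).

Repeat the key across the message: CMECMECME
V(21)+C(2): 23 → X
U(20)+M(12): 32≡6 → G
E(4)+E(4): 8 → I
M(12)+C(2): 14 → O
B(1)+M(12): 13 → N
K(10)+E(4): 14 → O
G(6)+C(2): 8 → I
S(18)+M(12): 30≡4 → E
T(19)+E(4): 23 → X

XGIONOIEX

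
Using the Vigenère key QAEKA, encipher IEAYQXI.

YEEIQNI

Repeat the key across the message: QAEKAQA
I(8)+Q(16): 24 → Y
E(4)+A(0): 4 → E
A(0)+E(4): 4 → E
Y(24)+K(10): 34≡8 → I
Q(16)+A(0): 16 → Q
X(23)+Q(16): 39≡13 → N
I(8)+A(0): 8 → I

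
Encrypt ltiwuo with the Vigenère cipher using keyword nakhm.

Repeat the key across the message: nakhmn
l(11)+n(13): 24 → y
t(19)+a(0): 19 → t
i(8)+k(10): 18 → s
w(22)+h(7): 29≡3 → d
u(20)+m(12): 32≡6 → g
o(14)+n(13): 27≡1 → b

ytsdgb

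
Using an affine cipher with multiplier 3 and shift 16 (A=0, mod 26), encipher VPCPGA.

V(21): 3·21+16=79≡1 → B
P(15): 3·15+16=61≡9 → J
C(2): 3·2+16=22 → W
P(15): 3·15+16=61≡9 → J
G(6): 3·6+16=34≡8 → I
A(0): 3·0+16=16 → Q

BJWJIQ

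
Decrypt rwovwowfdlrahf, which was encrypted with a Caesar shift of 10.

hmelmemvtbhqxv

r(17): 17−10=7 → h
w(22): 22−10=12 → m
o(14): 14−10=4 → e
v(21): 21−10=11 → l
w(22): 22−10=12 → m
o(14): 14−10=4 → e
w(22): 22−10=12 → m
f(5): 5−10=-5≡21 → v
d(3): 3−10=-7≡19 → t
l(11): 11−10=1 → b
r(17): 17−10=7 → h
a(0): 0−10=-10≡16 → q
h(7): 7−10=-3≡23 → x
f(5): 5−10=-5≡21 → v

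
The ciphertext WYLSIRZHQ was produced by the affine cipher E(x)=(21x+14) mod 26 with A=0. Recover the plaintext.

The inverse of 21 mod 26 is 5, since 21·5=105≡1. Apply D(y)=5·(y−14) mod 26:
W(22): 5·(22−14)=40≡14 → O
Y(24): 5·(24−14)=50≡24 → Y
L(11): 5·(11−14)=-15≡11 → L
S(18): 5·(18−14)=20 → U
I(8): 5·(8−14)=-30≡22 → W
R(17): 5·(17−14)=15 → P
Z(25): 5·(25−14)=55≡3 → D
H(7): 5·(7−14)=-35≡17 → R
Q(16): 5·(16−14)=10 → K

OYLUWPDRK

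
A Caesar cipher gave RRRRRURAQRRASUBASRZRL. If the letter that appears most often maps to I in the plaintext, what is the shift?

The most frequent ciphertext letter is R (appears 10 times).
R is position 17; I is position 8.
Shift = 9.

9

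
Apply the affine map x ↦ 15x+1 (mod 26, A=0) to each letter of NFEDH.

N(13): 15·13+1=196≡14 → O
F(5): 15·5+1=76≡24 → Y
E(4): 15·4+1=61≡9 → J
D(3): 15·3+1=46≡20 → U
H(7): 15·7+1=106≡2 → C

OYJUC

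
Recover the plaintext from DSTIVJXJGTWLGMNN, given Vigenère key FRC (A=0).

Repeat the key across the ciphertext: FRCFRCFRCFRCFRCF
D(3)−F(5): -2≡24 → Y
S(18)−R(17): 1 → B
T(19)−C(2): 17 → R
I(8)−F(5): 3 → D
V(21)−R(17): 4 → E
J(9)−C(2): 7 → H
X(23)−F(5): 18 → S
J(9)−R(17): -8≡18 → S
G(6)−C(2): 4 → E
T(19)−F(5): 14 → O
W(22)−R(17): 5 → F
L(11)−C(2): 9 → J
G(6)−F(5): 1 → B
M(12)−R(17): -5≡21 → V
N(13)−C(2): 11 → L
N(13)−F(5): 8 → I

YBRDEHSSEOFJBVLI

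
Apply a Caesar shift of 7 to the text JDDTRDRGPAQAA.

QKKAYKYNWHXHH

J(9): 9+7=16 → Q
D(3): 3+7=10 → K
D(3): 3+7=10 → K
T(19): 19+7=26≡0 → A
R(17): 17+7=24 → Y
D(3): 3+7=10 → K
R(17): 17+7=24 → Y
G(6): 6+7=13 → N
P(15): 15+7=22 → W
A(0): 0+7=7 → H
Q(16): 16+7=23 → X
A(0): 0+7=7 → H
A(0): 0+7=7 → H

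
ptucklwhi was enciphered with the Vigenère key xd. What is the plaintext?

Repeat the key across the ciphertext: xdxdxdxdx
p(15)−x(23): -8≡18 → s
t(19)−d(3): 16 → q
u(20)−x(23): -3≡23 → x
c(2)−d(3): -1≡25 → z
k(10)−x(23): -13≡13 → n
l(11)−d(3): 8 → i
w(22)−x(23): -1≡25 → z
h(7)−d(3): 4 → e
i(8)−x(23): -15≡11 → l

sqxznizel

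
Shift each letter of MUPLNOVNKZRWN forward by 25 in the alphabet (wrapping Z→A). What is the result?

LTOKMNUMJYQVM

M(12): 12+25=37≡11 → L
U(20): 20+25=45≡19 → T
P(15): 15+25=40≡14 → O
L(11): 11+25=36≡10 → K
N(13): 13+25=38≡12 → M
O(14): 14+25=39≡13 → N
V(21): 21+25=46≡20 → U
N(13): 13+25=38≡12 → M
K(10): 10+25=35≡9 → J
Z(25): 25+25=50≡24 → Y
R(17): 17+25=42≡16 → Q
W(22): 22+25=47≡21 → V
N(13): 13+25=38≡12 → M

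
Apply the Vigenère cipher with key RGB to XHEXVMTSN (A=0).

Repeat the key across the message: RGBRGBRGB
X(23)+R(17): 40≡14 → O
H(7)+G(6): 13 → N
E(4)+B(1): 5 → F
X(23)+R(17): 40≡14 → O
V(21)+G(6): 27≡1 → B
M(12)+B(1): 13 → N
T(19)+R(17): 36≡10 → K
S(18)+G(6): 24 → Y
N(13)+B(1): 14 → O

ONFOBNKYO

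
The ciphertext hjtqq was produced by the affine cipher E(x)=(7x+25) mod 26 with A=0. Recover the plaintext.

The inverse of 7 mod 26 is 15, since 7·15=105≡1. Apply D(y)=15·(y−25) mod 26:
h(7): 15·(7−25)=-270≡16 → q
j(9): 15·(9−25)=-240≡20 → u
t(19): 15·(19−25)=-90≡14 → o
q(16): 15·(16−25)=-135≡21 → v
q(16): 15·(16−25)=-135≡21 → v

quovv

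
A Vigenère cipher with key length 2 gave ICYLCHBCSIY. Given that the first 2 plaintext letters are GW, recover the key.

CG

Subtract each crib letter from the matching ciphertext letter (mod 26):
I(8)−G(6)=2 → C
C(2)−W(22)=-20≡6 → G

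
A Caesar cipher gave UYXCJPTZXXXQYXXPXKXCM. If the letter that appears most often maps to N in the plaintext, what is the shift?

The most frequent ciphertext letter is X (appears 8 times).
X is position 23; N is position 13.
Shift = 10.

10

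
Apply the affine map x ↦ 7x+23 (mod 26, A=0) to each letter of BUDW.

B(1): 7·1+23=30≡4 → E
U(20): 7·20+23=163≡7 → H
D(3): 7·3+23=44≡18 → S
W(22): 7·22+23=177≡21 → V

EHSV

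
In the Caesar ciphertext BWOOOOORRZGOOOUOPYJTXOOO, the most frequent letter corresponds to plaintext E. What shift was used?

The most frequent ciphertext letter is O (appears 12 times).
O is position 14; E is position 4.
Shift = 10.

10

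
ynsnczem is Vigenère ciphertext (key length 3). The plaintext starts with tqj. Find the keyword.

Subtract each crib letter from the matching ciphertext letter (mod 26):
y(24)−t(19)=5 → f
n(13)−q(16)=-3≡23 → x
s(18)−j(9)=9 → j

fxj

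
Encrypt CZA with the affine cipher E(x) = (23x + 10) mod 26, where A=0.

C(2): 23·2+10=56≡4 → E
Z(25): 23·25+10=585≡13 → N
A(0): 23·0+10=10 → K

ENK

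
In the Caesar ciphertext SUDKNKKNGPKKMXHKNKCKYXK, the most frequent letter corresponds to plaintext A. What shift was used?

The most frequent ciphertext letter is K (appears 9 times).
K is position 10; A is position 0.
Shift = 10.

10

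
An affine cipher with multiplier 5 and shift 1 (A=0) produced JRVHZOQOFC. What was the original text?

MYEWKNDNGV

The inverse of 5 mod 26 is 21, since 5·21=105≡1. Apply D(y)=21·(y−1) mod 26:
J(9): 21·(9−1)=168≡12 → M
R(17): 21·(17−1)=336≡24 → Y
V(21): 21·(21−1)=420≡4 → E
H(7): 21·(7−1)=126≡22 → W
Z(25): 21·(25−1)=504≡10 → K
O(14): 21·(14−1)=273≡13 → N
Q(16): 21·(16−1)=315≡3 → D
O(14): 21·(14−1)=273≡13 → N
F(5): 21·(5−1)=84≡6 → G
C(2): 21·(2−1)=21 → V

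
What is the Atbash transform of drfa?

wiuz

d(3) → w(22)
r(17) → i(8)
f(5) → u(20)
a(0) → z(25)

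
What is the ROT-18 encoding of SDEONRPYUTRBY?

S(18): 18+18=36≡10 → K
D(3): 3+18=21 → V
E(4): 4+18=22 → W
O(14): 14+18=32≡6 → G
N(13): 13+18=31≡5 → F
R(17): 17+18=35≡9 → J
P(15): 15+18=33≡7 → H
Y(24): 24+18=42≡16 → Q
U(20): 20+18=38≡12 → M
T(19): 19+18=37≡11 → L
R(17): 17+18=35≡9 → J
B(1): 1+18=19 → T
Y(24): 24+18=42≡16 → Q

KVWGFJHQMLJTQ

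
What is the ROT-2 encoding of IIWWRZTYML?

I(8): 8+2=10 → K
I(8): 8+2=10 → K
W(22): 22+2=24 → Y
W(22): 22+2=24 → Y
R(17): 17+2=19 → T
Z(25): 25+2=27≡1 → B
T(19): 19+2=21 → V
Y(24): 24+2=26≡0 → A
M(12): 12+2=14 → O
L(11): 11+2=13 → N

KKYYTBVAON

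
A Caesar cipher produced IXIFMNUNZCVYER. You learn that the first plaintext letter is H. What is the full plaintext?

From the crib: I(8)−H(7)=1, so the shift is 1.
Subtract 1 from each ciphertext letter:
I(8): 8−1=7 → H
X(23): 23−1=22 → W
I(8): 8−1=7 → H
F(5): 5−1=4 → E
M(12): 12−1=11 → L
N(13): 13−1=12 → M
U(20): 20−1=19 → T
N(13): 13−1=12 → M
Z(25): 25−1=24 → Y
C(2): 2−1=1 → B
V(21): 21−1=20 → U
Y(24): 24−1=23 → X
E(4): 4−1=3 → D
R(17): 17−1=16 → Q

HWHELMTMYBUXDQ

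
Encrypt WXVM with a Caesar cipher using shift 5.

BCAR

W(22): 22+5=27≡1 → B
X(23): 23+5=28≡2 → C
V(21): 21+5=26≡0 → A
M(12): 12+5=17 → R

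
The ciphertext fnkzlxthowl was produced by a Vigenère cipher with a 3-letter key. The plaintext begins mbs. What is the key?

Subtract each crib letter from the matching ciphertext letter (mod 26):
f(5)−m(12)=-7≡19 → t
n(13)−b(1)=12 → m
k(10)−s(18)=-8≡18 → s

tms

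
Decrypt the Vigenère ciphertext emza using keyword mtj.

stqo

Repeat the key across the ciphertext: mtjm
e(4)−m(12): -8≡18 → s
m(12)−t(19): -7≡19 → t
z(25)−j(9): 16 → q
a(0)−m(12): -12≡14 → o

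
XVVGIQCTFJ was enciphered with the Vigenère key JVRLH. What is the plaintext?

OAEVBHHCUC

Repeat the key across the ciphertext: JVRLHJVRLH
X(23)−J(9): 14 → O
V(21)−V(21): 0 → A
V(21)−R(17): 4 → E
G(6)−L(11): -5≡21 → V
I(8)−H(7): 1 → B
Q(16)−J(9): 7 → H
C(2)−V(21): -19≡7 → H
T(19)−R(17): 2 → C
F(5)−L(11): -6≡20 → U
J(9)−H(7): 2 → C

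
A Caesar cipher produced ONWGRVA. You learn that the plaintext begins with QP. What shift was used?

From the crib: O(14)−Q(16)=-2≡24, so the shift is 24.

24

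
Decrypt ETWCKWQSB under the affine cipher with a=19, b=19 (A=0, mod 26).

RAHVFHTPK

The inverse of 19 mod 26 is 11, since 19·11=209≡1. Apply D(y)=11·(y−19) mod 26:
E(4): 11·(4−19)=-165≡17 → R
T(19): 11·(19−19)=0 → A
W(22): 11·(22−19)=33≡7 → H
C(2): 11·(2−19)=-187≡21 → V
K(10): 11·(10−19)=-99≡5 → F
W(22): 11·(22−19)=33≡7 → H
Q(16): 11·(16−19)=-33≡19 → T
S(18): 11·(18−19)=-11≡15 → P
B(1): 11·(1−19)=-198≡10 → K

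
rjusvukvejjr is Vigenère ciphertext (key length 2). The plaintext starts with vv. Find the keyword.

Subtract each crib letter from the matching ciphertext letter (mod 26):
r(17)−v(21)=-4≡22 → w
j(9)−v(21)=-12≡14 → o

wo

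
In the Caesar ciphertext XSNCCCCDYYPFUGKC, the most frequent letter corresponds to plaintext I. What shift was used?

The most frequent ciphertext letter is C (appears 5 times).
C is position 2; I is position 8.
Shift = -6≡20.

20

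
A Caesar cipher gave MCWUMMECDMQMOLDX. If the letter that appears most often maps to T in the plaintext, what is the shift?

19

The most frequent ciphertext letter is M (appears 5 times).
M is position 12; T is position 19.
Shift = -7≡19.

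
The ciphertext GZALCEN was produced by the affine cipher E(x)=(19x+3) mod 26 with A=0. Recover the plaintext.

HITKPLG

The inverse of 19 mod 26 is 11, since 19·11=209≡1. Apply D(y)=11·(y−3) mod 26:
G(6): 11·(6−3)=33≡7 → H
Z(25): 11·(25−3)=242≡8 → I
A(0): 11·(0−3)=-33≡19 → T
L(11): 11·(11−3)=88≡10 → K
C(2): 11·(2−3)=-11≡15 → P
E(4): 11·(4−3)=11 → L
N(13): 11·(13−3)=110≡6 → G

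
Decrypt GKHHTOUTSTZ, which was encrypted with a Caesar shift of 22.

G(6): 6−22=-16≡10 → K
K(10): 10−22=-12≡14 → O
H(7): 7−22=-15≡11 → L
H(7): 7−22=-15≡11 → L
T(19): 19−22=-3≡23 → X
O(14): 14−22=-8≡18 → S
U(20): 20−22=-2≡24 → Y
T(19): 19−22=-3≡23 → X
S(18): 18−22=-4≡22 → W
T(19): 19−22=-3≡23 → X
Z(25): 25−22=3 → D

KOLLXSYXWXD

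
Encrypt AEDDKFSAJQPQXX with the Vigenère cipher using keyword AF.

Repeat the key across the message: AFAFAFAFAFAFAF
A(0)+A(0): 0 → A
E(4)+F(5): 9 → J
D(3)+A(0): 3 → D
D(3)+F(5): 8 → I
K(10)+A(0): 10 → K
F(5)+F(5): 10 → K
S(18)+A(0): 18 → S
A(0)+F(5): 5 → F
J(9)+A(0): 9 → J
Q(16)+F(5): 21 → V
P(15)+A(0): 15 → P
Q(16)+F(5): 21 → V
X(23)+A(0): 23 → X
X(23)+F(5): 28≡2 → C

AJDIKKSFJVPVXC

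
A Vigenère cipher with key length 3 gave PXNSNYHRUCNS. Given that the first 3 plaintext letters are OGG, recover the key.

Subtract each crib letter from the matching ciphertext letter (mod 26):
P(15)−O(14)=1 → B
X(23)−G(6)=17 → R
N(13)−G(6)=7 → H

BRH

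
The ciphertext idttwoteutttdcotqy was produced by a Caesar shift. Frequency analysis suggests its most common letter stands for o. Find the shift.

5

The most frequent ciphertext letter is t (appears 7 times).
t is position 19; o is position 14.
Shift = 5.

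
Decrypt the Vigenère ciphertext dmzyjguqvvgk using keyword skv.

lcegzlcgadwp

Repeat the key across the ciphertext: skvskvskvskv
d(3)−s(18): -15≡11 → l
m(12)−k(10): 2 → c
z(25)−v(21): 4 → e
y(24)−s(18): 6 → g
j(9)−k(10): -1≡25 → z
g(6)−v(21): -15≡11 → l
u(20)−s(18): 2 → c
q(16)−k(10): 6 → g
v(21)−v(21): 0 → a
v(21)−s(18): 3 → d
g(6)−k(10): -4≡22 → w
k(10)−v(21): -11≡15 → p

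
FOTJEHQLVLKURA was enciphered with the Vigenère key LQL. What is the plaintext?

Repeat the key across the ciphertext: LQLLQLLQLLQLLQ
F(5)−L(11): -6≡20 → U
O(14)−Q(16): -2≡24 → Y
T(19)−L(11): 8 → I
J(9)−L(11): -2≡24 → Y
E(4)−Q(16): -12≡14 → O
H(7)−L(11): -4≡22 → W
Q(16)−L(11): 5 → F
L(11)−Q(16): -5≡21 → V
V(21)−L(11): 10 → K
L(11)−L(11): 0 → A
K(10)−Q(16): -6≡20 → U
U(20)−L(11): 9 → J
R(17)−L(11): 6 → G
A(0)−Q(16): -16≡10 → K

UYIYOWFVKAUJGK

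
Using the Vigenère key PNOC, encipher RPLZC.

Repeat the key across the message: PNOCP
R(17)+P(15): 32≡6 → G
P(15)+N(13): 28≡2 → C
L(11)+O(14): 25 → Z
Z(25)+C(2): 27≡1 → B
C(2)+P(15): 17 → R

GCZBR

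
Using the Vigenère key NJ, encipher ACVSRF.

NLIBEO

Repeat the key across the message: NJNJNJ
A(0)+N(13): 13 → N
C(2)+J(9): 11 → L
V(21)+N(13): 34≡8 → I
S(18)+J(9): 27≡1 → B
R(17)+N(13): 30≡4 → E
F(5)+J(9): 14 → O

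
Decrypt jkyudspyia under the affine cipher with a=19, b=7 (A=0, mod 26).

The inverse of 19 mod 26 is 11, since 19·11=209≡1. Apply D(y)=11·(y−7) mod 26:
j(9): 11·(9−7)=22 → w
k(10): 11·(10−7)=33≡7 → h
y(24): 11·(24−7)=187≡5 → f
u(20): 11·(20−7)=143≡13 → n
d(3): 11·(3−7)=-44≡8 → i
s(18): 11·(18−7)=121≡17 → r
p(15): 11·(15−7)=88≡10 → k
y(24): 11·(24−7)=187≡5 → f
i(8): 11·(8−7)=11 → l
a(0): 11·(0−7)=-77≡1 → b

whfnirkflb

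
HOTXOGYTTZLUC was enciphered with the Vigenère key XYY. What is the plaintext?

KQVAQIBVVCNWF

Repeat the key across the ciphertext: XYYXYYXYYXYYX
H(7)−X(23): -16≡10 → K
O(14)−Y(24): -10≡16 → Q
T(19)−Y(24): -5≡21 → V
X(23)−X(23): 0 → A
O(14)−Y(24): -10≡16 → Q
G(6)−Y(24): -18≡8 → I
Y(24)−X(23): 1 → B
T(19)−Y(24): -5≡21 → V
T(19)−Y(24): -5≡21 → V
Z(25)−X(23): 2 → C
L(11)−Y(24): -13≡13 → N
U(20)−Y(24): -4≡22 → W
C(2)−X(23): -21≡5 → F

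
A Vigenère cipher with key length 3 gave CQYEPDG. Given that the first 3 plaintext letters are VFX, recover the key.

HLB

Subtract each crib letter from the matching ciphertext letter (mod 26):
C(2)−V(21)=-19≡7 → H
Q(16)−F(5)=11 → L
Y(24)−X(23)=1 → B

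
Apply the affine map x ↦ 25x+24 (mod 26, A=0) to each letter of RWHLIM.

HCRNQM

R(17): 25·17+24=449≡7 → H
W(22): 25·22+24=574≡2 → C
H(7): 25·7+24=199≡17 → R
L(11): 25·11+24=299≡13 → N
I(8): 25·8+24=224≡16 → Q
M(12): 25·12+24=324≡12 → M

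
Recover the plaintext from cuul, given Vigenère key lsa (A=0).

rcua

Repeat the key across the ciphertext: lsal
c(2)−l(11): -9≡17 → r
u(20)−s(18): 2 → c
u(20)−a(0): 20 → u
l(11)−l(11): 0 → a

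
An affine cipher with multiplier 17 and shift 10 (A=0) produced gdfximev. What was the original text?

mvpngust

The inverse of 17 mod 26 is 23, since 17·23=391≡1. Apply D(y)=23·(y−10) mod 26:
g(6): 23·(6−10)=-92≡12 → m
d(3): 23·(3−10)=-161≡21 → v
f(5): 23·(5−10)=-115≡15 → p
x(23): 23·(23−10)=299≡13 → n
i(8): 23·(8−10)=-46≡6 → g
m(12): 23·(12−10)=46≡20 → u
e(4): 23·(4−10)=-138≡18 → s
v(21): 23·(21−10)=253≡19 → t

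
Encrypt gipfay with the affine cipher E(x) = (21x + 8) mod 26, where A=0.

euljis

g(6): 21·6+8=134≡4 → e
i(8): 21·8+8=176≡20 → u
p(15): 21·15+8=323≡11 → l
f(5): 21·5+8=113≡9 → j
a(0): 21·0+8=8 → i
y(24): 21·24+8=512≡18 → s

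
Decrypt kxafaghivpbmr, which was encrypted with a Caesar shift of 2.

k(10): 10−2=8 → i
x(23): 23−2=21 → v
a(0): 0−2=-2≡24 → y
f(5): 5−2=3 → d
a(0): 0−2=-2≡24 → y
g(6): 6−2=4 → e
h(7): 7−2=5 → f
i(8): 8−2=6 → g
v(21): 21−2=19 → t
p(15): 15−2=13 → n
b(1): 1−2=-1≡25 → z
m(12): 12−2=10 → k
r(17): 17−2=15 → p

ivydyefgtnzkp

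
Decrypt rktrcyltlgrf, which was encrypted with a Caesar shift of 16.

r(17): 17−16=1 → b
k(10): 10−16=-6≡20 → u
t(19): 19−16=3 → d
r(17): 17−16=1 → b
c(2): 2−16=-14≡12 → m
y(24): 24−16=8 → i
l(11): 11−16=-5≡21 → v
t(19): 19−16=3 → d
l(11): 11−16=-5≡21 → v
g(6): 6−16=-10≡16 → q
r(17): 17−16=1 → b
f(5): 5−16=-11≡15 → p

budbmivdvqbp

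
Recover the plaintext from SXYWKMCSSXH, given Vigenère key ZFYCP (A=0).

Repeat the key across the ciphertext: ZFYCPZFYCPZ
S(18)−Z(25): -7≡19 → T
X(23)−F(5): 18 → S
Y(24)−Y(24): 0 → A
W(22)−C(2): 20 → U
K(10)−P(15): -5≡21 → V
M(12)−Z(25): -13≡13 → N
C(2)−F(5): -3≡23 → X
S(18)−Y(24): -6≡20 → U
S(18)−C(2): 16 → Q
X(23)−P(15): 8 → I
H(7)−Z(25): -18≡8 → I

TSAUVNXUQII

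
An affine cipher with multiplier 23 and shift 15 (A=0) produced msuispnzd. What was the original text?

The inverse of 23 mod 26 is 17, since 23·17=391≡1. Apply D(y)=17·(y−15) mod 26:
m(12): 17·(12−15)=-51≡1 → b
s(18): 17·(18−15)=51≡25 → z
u(20): 17·(20−15)=85≡7 → h
i(8): 17·(8−15)=-119≡11 → l
s(18): 17·(18−15)=51≡25 → z
p(15): 17·(15−15)=0 → a
n(13): 17·(13−15)=-34≡18 → s
z(25): 17·(25−15)=170≡14 → o
d(3): 17·(3−15)=-204≡4 → e

bzhlzasoe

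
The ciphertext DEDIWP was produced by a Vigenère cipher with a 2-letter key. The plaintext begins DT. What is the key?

AL

Subtract each crib letter from the matching ciphertext letter (mod 26):
D(3)−D(3)=0 → A
E(4)−T(19)=-15≡11 → L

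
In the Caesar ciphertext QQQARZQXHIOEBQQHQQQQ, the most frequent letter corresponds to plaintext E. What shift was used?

The most frequent ciphertext letter is Q (appears 10 times).
Q is position 16; E is position 4.
Shift = 12.

12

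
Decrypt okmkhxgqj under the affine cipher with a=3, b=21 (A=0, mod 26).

pfxfesvhw

The inverse of 3 mod 26 is 9, since 3·9=27≡1. Apply D(y)=9·(y−21) mod 26:
o(14): 9·(14−21)=-63≡15 → p
k(10): 9·(10−21)=-99≡5 → f
m(12): 9·(12−21)=-81≡23 → x
k(10): 9·(10−21)=-99≡5 → f
h(7): 9·(7−21)=-126≡4 → e
x(23): 9·(23−21)=18 → s
g(6): 9·(6−21)=-135≡21 → v
q(16): 9·(16−21)=-45≡7 → h
j(9): 9·(9−21)=-108≡22 → w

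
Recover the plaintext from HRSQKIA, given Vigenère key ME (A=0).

VNGMYEO

Repeat the key across the ciphertext: MEMEMEM
H(7)−M(12): -5≡21 → V
R(17)−E(4): 13 → N
S(18)−M(12): 6 → G
Q(16)−E(4): 12 → M
K(10)−M(12): -2≡24 → Y
I(8)−E(4): 4 → E
A(0)−M(12): -12≡14 → O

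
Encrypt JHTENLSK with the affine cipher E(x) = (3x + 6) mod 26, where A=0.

HBLSTNIK

J(9): 3·9+6=33≡7 → H
H(7): 3·7+6=27≡1 → B
T(19): 3·19+6=63≡11 → L
E(4): 3·4+6=18 → S
N(13): 3·13+6=45≡19 → T
L(11): 3·11+6=39≡13 → N
S(18): 3·18+6=60≡8 → I
K(10): 3·10+6=36≡10 → K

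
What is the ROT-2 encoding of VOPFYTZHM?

XQRHAVBJO

V(21): 21+2=23 → X
O(14): 14+2=16 → Q
P(15): 15+2=17 → R
F(5): 5+2=7 → H
Y(24): 24+2=26≡0 → A
T(19): 19+2=21 → V
Z(25): 25+2=27≡1 → B
H(7): 7+2=9 → J
M(12): 12+2=14 → O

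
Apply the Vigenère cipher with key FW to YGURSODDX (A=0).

Repeat the key across the message: FWFWFWFWF
Y(24)+F(5): 29≡3 → D
G(6)+W(22): 28≡2 → C
U(20)+F(5): 25 → Z
R(17)+W(22): 39≡13 → N
S(18)+F(5): 23 → X
O(14)+W(22): 36≡10 → K
D(3)+F(5): 8 → I
D(3)+W(22): 25 → Z
X(23)+F(5): 28≡2 → C

DCZNXKIZC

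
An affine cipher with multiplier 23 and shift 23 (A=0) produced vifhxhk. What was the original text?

sfgoaon

The inverse of 23 mod 26 is 17, since 23·17=391≡1. Apply D(y)=17·(y−23) mod 26:
v(21): 17·(21−23)=-34≡18 → s
i(8): 17·(8−23)=-255≡5 → f
f(5): 17·(5−23)=-306≡6 → g
h(7): 17·(7−23)=-272≡14 → o
x(23): 17·(23−23)=0 → a
h(7): 17·(7−23)=-272≡14 → o
k(10): 17·(10−23)=-221≡13 → n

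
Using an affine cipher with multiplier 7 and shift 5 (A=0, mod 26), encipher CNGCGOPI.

TSVTVZGJ

C(2): 7·2+5=19 → T
N(13): 7·13+5=96≡18 → S
G(6): 7·6+5=47≡21 → V
C(2): 7·2+5=19 → T
G(6): 7·6+5=47≡21 → V
O(14): 7·14+5=103≡25 → Z
P(15): 7·15+5=110≡6 → G
I(8): 7·8+5=61≡9 → J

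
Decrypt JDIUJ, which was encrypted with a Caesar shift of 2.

J(9): 9−2=7 → H
D(3): 3−2=1 → B
I(8): 8−2=6 → G
U(20): 20−2=18 → S
J(9): 9−2=7 → H

HBGSH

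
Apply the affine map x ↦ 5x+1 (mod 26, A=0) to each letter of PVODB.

P(15): 5·15+1=76≡24 → Y
V(21): 5·21+1=106≡2 → C
O(14): 5·14+1=71≡19 → T
D(3): 5·3+1=16 → Q
B(1): 5·1+1=6 → G

YCTQG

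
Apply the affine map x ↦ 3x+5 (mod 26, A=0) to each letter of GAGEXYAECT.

XFXRWZFRLK

G(6): 3·6+5=23 → X
A(0): 3·0+5=5 → F
G(6): 3·6+5=23 → X
E(4): 3·4+5=17 → R
X(23): 3·23+5=74≡22 → W
Y(24): 3·24+5=77≡25 → Z
A(0): 3·0+5=5 → F
E(4): 3·4+5=17 → R
C(2): 3·2+5=11 → L
T(19): 3·19+5=62≡10 → K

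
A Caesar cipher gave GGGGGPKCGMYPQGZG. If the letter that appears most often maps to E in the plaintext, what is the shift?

The most frequent ciphertext letter is G (appears 8 times).
G is position 6; E is position 4.
Shift = 2.

2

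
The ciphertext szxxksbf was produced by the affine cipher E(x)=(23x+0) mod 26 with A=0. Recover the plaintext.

ujbbourh

The inverse of 23 mod 26 is 17, since 23·17=391≡1. Apply D(y)=17·(y−0) mod 26:
s(18): 17·(18−0)=306≡20 → u
z(25): 17·(25−0)=425≡9 → j
x(23): 17·(23−0)=391≡1 → b
x(23): 17·(23−0)=391≡1 → b
k(10): 17·(10−0)=170≡14 → o
s(18): 17·(18−0)=306≡20 → u
b(1): 17·(1−0)=17 → r
f(5): 17·(5−0)=85≡7 → h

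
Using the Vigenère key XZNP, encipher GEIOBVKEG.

DDVDYUXTD

Repeat the key across the message: XZNPXZNPX
G(6)+X(23): 29≡3 → D
E(4)+Z(25): 29≡3 → D
I(8)+N(13): 21 → V
O(14)+P(15): 29≡3 → D
B(1)+X(23): 24 → Y
V(21)+Z(25): 46≡20 → U
K(10)+N(13): 23 → X
E(4)+P(15): 19 → T
G(6)+X(23): 29≡3 → D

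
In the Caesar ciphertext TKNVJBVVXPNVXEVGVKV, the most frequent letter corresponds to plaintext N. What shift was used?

The most frequent ciphertext letter is V (appears 7 times).
V is position 21; N is position 13.
Shift = 8.

8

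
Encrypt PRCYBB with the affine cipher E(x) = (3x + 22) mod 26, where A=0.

P(15): 3·15+22=67≡15 → P
R(17): 3·17+22=73≡21 → V
C(2): 3·2+22=28≡2 → C
Y(24): 3·24+22=94≡16 → Q
B(1): 3·1+22=25 → Z
B(1): 3·1+22=25 → Z

PVCQZZ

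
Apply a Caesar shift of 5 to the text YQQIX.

DVVNC

Y(24): 24+5=29≡3 → D
Q(16): 16+5=21 → V
Q(16): 16+5=21 → V
I(8): 8+5=13 → N
X(23): 23+5=28≡2 → C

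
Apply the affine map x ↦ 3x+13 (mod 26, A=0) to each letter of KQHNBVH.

K(10): 3·10+13=43≡17 → R
Q(16): 3·16+13=61≡9 → J
H(7): 3·7+13=34≡8 → I
N(13): 3·13+13=52≡0 → A
B(1): 3·1+13=16 → Q
V(21): 3·21+13=76≡24 → Y
H(7): 3·7+13=34≡8 → I

RJIAQYI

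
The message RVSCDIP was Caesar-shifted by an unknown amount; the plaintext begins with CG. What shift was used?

15

From the crib: R(17)−C(2)=15, so the shift is 15.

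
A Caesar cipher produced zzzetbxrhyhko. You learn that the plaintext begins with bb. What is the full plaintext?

bbbgvdztjajmq

From the crib: z(25)−b(1)=24, so the shift is 24.
Subtract 24 from each ciphertext letter:
z(25): 25−24=1 → b
z(25): 25−24=1 → b
z(25): 25−24=1 → b
e(4): 4−24=-20≡6 → g
t(19): 19−24=-5≡21 → v
b(1): 1−24=-23≡3 → d
x(23): 23−24=-1≡25 → z
r(17): 17−24=-7≡19 → t
h(7): 7−24=-17≡9 → j
y(24): 24−24=0 → a
h(7): 7−24=-17≡9 → j
k(10): 10−24=-14≡12 → m
o(14): 14−24=-10≡16 → q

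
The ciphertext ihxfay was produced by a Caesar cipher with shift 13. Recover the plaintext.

vuksnl

i(8): 8−13=-5≡21 → v
h(7): 7−13=-6≡20 → u
x(23): 23−13=10 → k
f(5): 5−13=-8≡18 → s
a(0): 0−13=-13≡13 → n
y(24): 24−13=11 → l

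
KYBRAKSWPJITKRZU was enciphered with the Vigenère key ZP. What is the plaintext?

LJCCBVTHQUJELCAF

Repeat the key across the ciphertext: ZPZPZPZPZPZPZPZP
K(10)−Z(25): -15≡11 → L
Y(24)−P(15): 9 → J
B(1)−Z(25): -24≡2 → C
R(17)−P(15): 2 → C
A(0)−Z(25): -25≡1 → B
K(10)−P(15): -5≡21 → V
S(18)−Z(25): -7≡19 → T
W(22)−P(15): 7 → H
P(15)−Z(25): -10≡16 → Q
J(9)−P(15): -6≡20 → U
I(8)−Z(25): -17≡9 → J
T(19)−P(15): 4 → E
K(10)−Z(25): -15≡11 → L
R(17)−P(15): 2 → C
Z(25)−Z(25): 0 → A
U(20)−P(15): 5 → F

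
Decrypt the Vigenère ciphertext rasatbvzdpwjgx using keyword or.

djejfkhipyissg

Repeat the key across the ciphertext: ororororororor
r(17)−o(14): 3 → d
a(0)−r(17): -17≡9 → j
s(18)−o(14): 4 → e
a(0)−r(17): -17≡9 → j
t(19)−o(14): 5 → f
b(1)−r(17): -16≡10 → k
v(21)−o(14): 7 → h
z(25)−r(17): 8 → i
d(3)−o(14): -11≡15 → p
p(15)−r(17): -2≡24 → y
w(22)−o(14): 8 → i
j(9)−r(17): -8≡18 → s
g(6)−o(14): -8≡18 → s
x(23)−r(17): 6 → g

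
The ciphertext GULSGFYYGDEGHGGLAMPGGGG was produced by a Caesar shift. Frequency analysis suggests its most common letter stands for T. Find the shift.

13

The most frequent ciphertext letter is G (appears 10 times).
G is position 6; T is position 19.
Shift = -13≡13.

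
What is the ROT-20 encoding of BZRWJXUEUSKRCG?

B(1): 1+20=21 → V
Z(25): 25+20=45≡19 → T
R(17): 17+20=37≡11 → L
W(22): 22+20=42≡16 → Q
J(9): 9+20=29≡3 → D
X(23): 23+20=43≡17 → R
U(20): 20+20=40≡14 → O
E(4): 4+20=24 → Y
U(20): 20+20=40≡14 → O
S(18): 18+20=38≡12 → M
K(10): 10+20=30≡4 → E
R(17): 17+20=37≡11 → L
C(2): 2+20=22 → W
G(6): 6+20=26≡0 → A

VTLQDROYOMELWA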